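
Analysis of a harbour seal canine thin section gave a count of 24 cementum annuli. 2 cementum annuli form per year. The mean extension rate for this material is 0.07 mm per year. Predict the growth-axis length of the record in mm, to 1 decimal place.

0.8 mm

24 cementum annuli at 2 per year is 24 / 2 = 12 years.
Length ≈ 0.07 × 12 = 0.8 mm.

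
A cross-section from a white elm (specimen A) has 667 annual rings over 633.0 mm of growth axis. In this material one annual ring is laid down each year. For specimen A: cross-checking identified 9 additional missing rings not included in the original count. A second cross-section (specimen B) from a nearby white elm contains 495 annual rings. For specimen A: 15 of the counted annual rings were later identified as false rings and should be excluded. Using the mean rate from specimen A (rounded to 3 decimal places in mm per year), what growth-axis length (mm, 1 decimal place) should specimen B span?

474.2 mm

Specimen A: correcting the raw count gives 667 − 15 + 9 = 661 true annual rings.
A: Mean rate = 633.0 mm / 661 years ≈ 0.958 mm/year.
For B, 0.958 mm/year × 495 years = 474.2 mm.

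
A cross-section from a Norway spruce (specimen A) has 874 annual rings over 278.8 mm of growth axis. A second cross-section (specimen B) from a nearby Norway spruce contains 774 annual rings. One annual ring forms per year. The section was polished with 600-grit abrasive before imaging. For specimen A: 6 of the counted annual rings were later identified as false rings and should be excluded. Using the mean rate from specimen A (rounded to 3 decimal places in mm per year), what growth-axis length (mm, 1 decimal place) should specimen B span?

Specimen A: adjusted count: 874 − 6 = 868 annual rings.
A: 278.8 mm over 868 years gives 278.8 / 868 ≈ 0.321 mm/yr.
B's length ≈ 0.321 × 774 = 248.5 mm.

248.5 mm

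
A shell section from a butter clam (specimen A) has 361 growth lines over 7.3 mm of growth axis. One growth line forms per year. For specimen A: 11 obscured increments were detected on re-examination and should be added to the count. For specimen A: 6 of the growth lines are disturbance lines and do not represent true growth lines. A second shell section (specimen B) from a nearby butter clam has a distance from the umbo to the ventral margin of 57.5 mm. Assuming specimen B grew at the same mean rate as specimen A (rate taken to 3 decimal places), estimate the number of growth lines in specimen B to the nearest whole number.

2875 growth lines

Specimen A: adjusted count: 361 − 6 + 11 = 366 growth lines.
A: Extension rate ≈ 7.3 / 366 = 0.020 mm/year.
B spans 57.5 / 0.020 = 2875.00 years ≈ 2875 growth lines.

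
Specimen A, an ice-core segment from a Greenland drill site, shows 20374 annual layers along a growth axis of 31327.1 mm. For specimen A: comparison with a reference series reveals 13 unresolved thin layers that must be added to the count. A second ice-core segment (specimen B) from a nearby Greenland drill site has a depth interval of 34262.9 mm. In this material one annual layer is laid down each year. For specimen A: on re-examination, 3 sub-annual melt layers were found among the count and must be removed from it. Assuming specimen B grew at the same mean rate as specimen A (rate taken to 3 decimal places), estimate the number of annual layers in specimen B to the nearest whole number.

22292 annual layers

Specimen A: adjusted count: 20374 − 3 + 13 = 20384 annual layers.
A: Mean rate = 31327.1 mm / 20384 years ≈ 1.537 mm per year.
For B, 34262.9 / 1.537 = 22292.06 years ≈ 22292 annual layers.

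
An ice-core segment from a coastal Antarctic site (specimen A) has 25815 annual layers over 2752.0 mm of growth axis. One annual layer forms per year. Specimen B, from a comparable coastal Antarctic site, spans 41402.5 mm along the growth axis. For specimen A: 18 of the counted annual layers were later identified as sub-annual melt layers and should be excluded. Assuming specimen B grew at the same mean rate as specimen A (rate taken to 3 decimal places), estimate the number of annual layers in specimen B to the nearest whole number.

386939 annual layers

Specimen A: after corrections the count is 25815 − 18 = 25797 annual layers.
A: 2752.0 mm over 25797 years gives 2752.0 / 25797 ≈ 0.107 mm per year.
B spans 41402.5 / 0.107 = 386939.25 years ≈ 386939 annual layers.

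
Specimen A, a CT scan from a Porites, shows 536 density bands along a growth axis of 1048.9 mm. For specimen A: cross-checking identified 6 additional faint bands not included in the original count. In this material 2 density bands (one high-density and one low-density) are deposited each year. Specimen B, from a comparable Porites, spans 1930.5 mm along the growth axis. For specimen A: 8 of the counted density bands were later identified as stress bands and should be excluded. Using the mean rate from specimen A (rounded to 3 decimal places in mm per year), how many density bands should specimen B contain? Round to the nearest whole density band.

Specimen A: adjusted count: 536 − 8 + 6 = 534 density bands.
Specimen A: with 2 density bands per year, 534 / 2 = 267 years.
A: 1048.9 mm over 267 years gives 1048.9 / 267 ≈ 3.928 mm/yr.
B spans 1930.5 / 3.928 = 491.47 years; at 2 density bands per year that is 491.47 × 2 ≈ 983 density bands.

983 density bands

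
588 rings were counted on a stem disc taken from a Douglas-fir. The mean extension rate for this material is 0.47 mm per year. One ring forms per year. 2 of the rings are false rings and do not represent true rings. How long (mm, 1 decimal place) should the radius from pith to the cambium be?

After corrections the count is 588 − 2 = 586 rings.
Predicted length = 0.47 mm/year × 586 years = 275.4 mm.

275.4 mm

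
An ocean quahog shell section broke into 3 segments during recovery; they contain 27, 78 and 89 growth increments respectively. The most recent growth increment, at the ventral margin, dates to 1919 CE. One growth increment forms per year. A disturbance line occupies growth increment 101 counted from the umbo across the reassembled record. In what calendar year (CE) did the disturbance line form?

1826 CE

Total growth increments = 27 + 78 + 89 = 194.
Between growth increment 101 and the ventral margin there are 194 − 101 = 93 growth increments.
1919 − 93 = 1826 CE.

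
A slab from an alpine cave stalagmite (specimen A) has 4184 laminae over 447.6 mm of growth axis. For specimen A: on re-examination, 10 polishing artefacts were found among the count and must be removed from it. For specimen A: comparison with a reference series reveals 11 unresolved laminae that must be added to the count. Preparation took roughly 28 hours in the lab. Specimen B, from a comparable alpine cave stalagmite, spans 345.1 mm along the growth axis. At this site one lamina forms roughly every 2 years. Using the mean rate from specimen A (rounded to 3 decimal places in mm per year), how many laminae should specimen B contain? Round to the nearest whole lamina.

3256 laminae

Specimen A: after corrections the count is 4184 − 10 + 11 = 4185 laminae.
Specimen A: 4185 laminae at 2 years each span 4185 × 2 = 8370 years.
A: Mean rate = 447.6 mm / 8370 years ≈ 0.053 mm/year.
For B, 345.1 / 0.053 = 6511.32 years; at 2 years per lamina that is 6511.32 / 2 ≈ 3256 laminae.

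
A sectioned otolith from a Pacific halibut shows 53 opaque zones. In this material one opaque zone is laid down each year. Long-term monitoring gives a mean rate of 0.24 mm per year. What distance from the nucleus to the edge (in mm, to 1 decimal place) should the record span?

The record spans 53 years at 0.24 mm per year.
Length ≈ 0.24 × 53 = 12.7 mm.

12.7 mm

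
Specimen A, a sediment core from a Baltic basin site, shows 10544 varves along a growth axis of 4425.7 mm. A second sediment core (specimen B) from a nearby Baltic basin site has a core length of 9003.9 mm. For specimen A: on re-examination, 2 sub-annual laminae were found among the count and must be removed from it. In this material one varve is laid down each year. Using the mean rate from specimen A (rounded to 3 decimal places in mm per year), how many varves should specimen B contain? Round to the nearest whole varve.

21438 varves

Specimen A: correcting the raw count gives 10544 − 2 = 10542 true varves.
A: 4425.7 mm over 10542 years gives 4425.7 / 10542 ≈ 0.420 mm/yr.
Specimen B: 9003.9 mm / 0.420 mm per year = 21437.86 years ≈ 21438 varves.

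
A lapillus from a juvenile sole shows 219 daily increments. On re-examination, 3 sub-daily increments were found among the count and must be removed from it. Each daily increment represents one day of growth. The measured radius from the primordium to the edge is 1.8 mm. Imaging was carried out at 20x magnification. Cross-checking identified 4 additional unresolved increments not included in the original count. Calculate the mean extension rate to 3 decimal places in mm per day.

Correcting the raw count gives 219 − 3 + 4 = 220 true daily increments.
Mean rate = 1.8 mm / 220 days ≈ 0.008 mm per day.

0.008 mm per day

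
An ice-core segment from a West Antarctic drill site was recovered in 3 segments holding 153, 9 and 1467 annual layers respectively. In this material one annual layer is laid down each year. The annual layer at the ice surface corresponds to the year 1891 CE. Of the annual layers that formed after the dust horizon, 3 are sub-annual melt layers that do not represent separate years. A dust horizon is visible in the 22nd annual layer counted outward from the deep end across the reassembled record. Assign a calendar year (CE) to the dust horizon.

Total annual layers = 153 + 9 + 1467 = 1629.
Between annual layer 22 and the ice surface there are 1629 − 22 = 1607 annual layers.
Excluding 3 false annual layers: 1607 − 3 = 1604.
Counting back 1604 years from 1891 CE places the dust horizon in 1891 − 1604 = 287 CE.

287 CE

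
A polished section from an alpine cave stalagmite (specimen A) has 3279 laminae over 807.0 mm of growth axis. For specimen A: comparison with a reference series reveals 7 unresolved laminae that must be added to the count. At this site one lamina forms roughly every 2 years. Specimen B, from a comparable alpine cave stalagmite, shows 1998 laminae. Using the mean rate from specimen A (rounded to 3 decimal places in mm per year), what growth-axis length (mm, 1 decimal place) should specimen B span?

491.5 mm

Specimen A: correcting the raw count gives 3279 + 7 = 3286 true laminae.
Specimen A: multiplying by 2 years per lamina: 3286 × 2 = 6572 years.
A: Mean rate = 807.0 mm / 6572 years ≈ 0.123 mm/yr.
Specimen B: 1998 laminae at 2 years each span 1998 × 2 = 3996 years. B's length ≈ 0.123 × 3996 = 491.5 mm.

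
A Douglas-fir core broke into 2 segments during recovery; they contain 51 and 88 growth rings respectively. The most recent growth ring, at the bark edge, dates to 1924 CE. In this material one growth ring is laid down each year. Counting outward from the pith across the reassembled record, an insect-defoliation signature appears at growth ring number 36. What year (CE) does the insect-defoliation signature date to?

1821 CE

Total growth rings = 51 + 88 = 139.
The insect-defoliation signature sits at growth ring 36 from the pith, so 139 − 36 = 103 growth rings formed after it.
1924 − 103 = 1821 CE.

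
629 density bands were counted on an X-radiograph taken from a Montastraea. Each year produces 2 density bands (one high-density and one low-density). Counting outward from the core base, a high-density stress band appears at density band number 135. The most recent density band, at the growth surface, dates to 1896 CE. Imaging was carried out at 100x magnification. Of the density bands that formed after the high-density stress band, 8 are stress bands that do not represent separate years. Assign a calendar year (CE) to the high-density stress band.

1653 CE

629 − 135 = 494 density bands lie beyond the high-density stress band toward the growth surface.
Removing the 8 false density bands leaves 494 − 8 = 486 true density bands beyond the high-density stress band.
Dividing by 2 density bands per year: 486 / 2 = 243 years.
The density band at the growth surface is 1896 CE, so the high-density stress band dates to 1896 − 243 = 1653 CE.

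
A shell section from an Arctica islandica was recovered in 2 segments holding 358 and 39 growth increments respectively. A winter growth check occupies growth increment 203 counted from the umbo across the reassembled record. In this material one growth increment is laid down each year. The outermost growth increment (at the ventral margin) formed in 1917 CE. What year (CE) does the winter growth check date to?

1723 CE

Total growth increments = 358 + 39 = 397.
Between growth increment 203 and the ventral margin there are 397 − 203 = 194 growth increments.
Counting back 194 years from 1917 CE places the winter growth check in 1917 − 194 = 1723 CE.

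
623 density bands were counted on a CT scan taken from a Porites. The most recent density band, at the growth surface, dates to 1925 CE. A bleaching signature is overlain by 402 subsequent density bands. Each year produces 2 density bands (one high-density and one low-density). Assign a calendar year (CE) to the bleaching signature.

There are 402 density bands younger than the bleaching signature.
With 2 density bands per year, 402 / 2 = 201 years.
1925 − 201 = 1724 CE.

1724 CE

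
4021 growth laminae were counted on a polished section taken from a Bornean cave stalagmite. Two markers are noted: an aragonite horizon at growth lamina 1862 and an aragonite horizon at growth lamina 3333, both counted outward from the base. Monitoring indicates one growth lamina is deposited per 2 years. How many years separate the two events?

The two markers are separated by 3333 − 1862 = 1471 growth laminae.
At 2 years per growth lamina, 1471 × 2 = 2942 years.

2942 years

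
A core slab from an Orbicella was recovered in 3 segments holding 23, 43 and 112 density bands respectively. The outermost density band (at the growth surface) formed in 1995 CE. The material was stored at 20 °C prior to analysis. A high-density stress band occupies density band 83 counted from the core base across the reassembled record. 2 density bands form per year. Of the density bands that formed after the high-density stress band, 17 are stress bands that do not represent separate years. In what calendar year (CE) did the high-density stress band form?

Total density bands = 23 + 43 + 112 = 178.
178 − 83 = 95 density bands lie beyond the high-density stress band toward the growth surface.
Removing the 17 false density bands leaves 95 − 17 = 78 true density bands beyond the high-density stress band.
78 density bands at 2 per year is 78 / 2 = 39 years.
1995 − 39 = 1956 CE.

1956 CE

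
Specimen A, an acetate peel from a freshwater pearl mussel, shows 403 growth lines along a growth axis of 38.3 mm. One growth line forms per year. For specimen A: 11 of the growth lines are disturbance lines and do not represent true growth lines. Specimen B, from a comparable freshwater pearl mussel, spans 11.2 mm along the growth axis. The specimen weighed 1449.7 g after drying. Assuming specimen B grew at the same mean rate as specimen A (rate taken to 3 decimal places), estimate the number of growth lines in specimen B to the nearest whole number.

Specimen A: after corrections the count is 403 − 11 = 392 growth lines.
A: Mean rate = 38.3 mm / 392 years ≈ 0.098 mm per year.
Specimen B: 11.2 mm / 0.098 mm per year = 114.29 years ≈ 114 growth lines.

114 growth lines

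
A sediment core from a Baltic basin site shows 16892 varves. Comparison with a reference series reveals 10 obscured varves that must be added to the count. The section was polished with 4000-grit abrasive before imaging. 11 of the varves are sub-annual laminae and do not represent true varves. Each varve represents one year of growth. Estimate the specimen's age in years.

True varve count = 16892 − 11 + 10 = 16891.
At one varve per year, that is 16891 years.

16891 years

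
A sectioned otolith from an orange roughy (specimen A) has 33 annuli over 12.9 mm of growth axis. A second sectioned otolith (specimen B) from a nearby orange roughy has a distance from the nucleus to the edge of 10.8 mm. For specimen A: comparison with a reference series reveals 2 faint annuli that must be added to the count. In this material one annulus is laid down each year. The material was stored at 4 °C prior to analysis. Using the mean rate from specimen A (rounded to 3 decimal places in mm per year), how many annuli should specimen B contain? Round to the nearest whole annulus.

29 annuli

Specimen A: adjusted count: 33 + 2 = 35 annuli.
A: Extension rate ≈ 12.9 / 35 = 0.369 mm/yr.
For B, 10.8 / 0.369 = 29.27 years ≈ 29 annuli.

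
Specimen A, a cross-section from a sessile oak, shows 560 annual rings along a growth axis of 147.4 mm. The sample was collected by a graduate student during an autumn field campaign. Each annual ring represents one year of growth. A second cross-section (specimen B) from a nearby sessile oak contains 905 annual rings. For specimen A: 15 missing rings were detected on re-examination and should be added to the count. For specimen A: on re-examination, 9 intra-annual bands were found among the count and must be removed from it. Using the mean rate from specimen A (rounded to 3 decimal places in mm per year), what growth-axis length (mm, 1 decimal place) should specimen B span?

235.3 mm

Specimen A: correcting the raw count gives 560 − 9 + 15 = 566 true annual rings.
A: Extension rate ≈ 147.4 / 566 = 0.260 mm/year.
B's length ≈ 0.260 × 905 = 235.3 mm.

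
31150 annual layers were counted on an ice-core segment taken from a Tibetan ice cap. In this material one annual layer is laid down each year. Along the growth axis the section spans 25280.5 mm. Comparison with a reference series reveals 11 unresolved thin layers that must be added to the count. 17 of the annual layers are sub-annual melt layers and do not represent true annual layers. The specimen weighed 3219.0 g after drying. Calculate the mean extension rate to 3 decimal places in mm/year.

Correcting the raw count gives 31150 − 17 + 11 = 31144 true annual layers.
Mean rate = 25280.5 mm / 31144 years ≈ 0.812 mm/year.

0.812 mm/year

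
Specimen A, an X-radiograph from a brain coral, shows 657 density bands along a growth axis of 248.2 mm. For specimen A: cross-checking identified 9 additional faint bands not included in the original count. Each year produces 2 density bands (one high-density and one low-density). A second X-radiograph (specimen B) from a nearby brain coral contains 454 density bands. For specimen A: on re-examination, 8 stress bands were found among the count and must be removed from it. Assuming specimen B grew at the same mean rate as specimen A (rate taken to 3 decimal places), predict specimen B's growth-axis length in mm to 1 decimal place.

Specimen A: true density band count = 657 − 8 + 9 = 658.
Specimen A: with 2 density bands per year, 658 / 2 = 329 years.
A: Mean rate = 248.2 mm / 329 years ≈ 0.754 mm/yr.
Specimen B: 454 density bands at 2 per year is 454 / 2 = 227 years. For B, 0.754 mm/year × 227 years = 171.2 mm.

171.2 mm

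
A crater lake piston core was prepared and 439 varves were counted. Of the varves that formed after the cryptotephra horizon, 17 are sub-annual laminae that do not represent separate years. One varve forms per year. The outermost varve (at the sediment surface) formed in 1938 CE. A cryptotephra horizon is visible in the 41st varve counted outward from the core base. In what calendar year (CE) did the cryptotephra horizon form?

1557 CE

Between varve 41 and the sediment surface there are 439 − 41 = 398 varves.
Excluding 17 false varves: 398 − 17 = 381.
1938 − 381 = 1557 CE.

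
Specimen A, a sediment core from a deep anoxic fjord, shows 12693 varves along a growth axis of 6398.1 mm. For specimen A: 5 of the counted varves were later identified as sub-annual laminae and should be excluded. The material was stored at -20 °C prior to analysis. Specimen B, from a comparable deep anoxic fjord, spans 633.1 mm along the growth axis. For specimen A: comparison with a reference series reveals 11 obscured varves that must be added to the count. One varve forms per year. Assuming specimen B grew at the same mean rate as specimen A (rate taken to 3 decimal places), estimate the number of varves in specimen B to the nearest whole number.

Specimen A: adjusted count: 12693 − 5 + 11 = 12699 varves.
A: 6398.1 mm over 12699 years gives 6398.1 / 12699 ≈ 0.504 mm/year.
Specimen B: 633.1 mm / 0.504 mm per year = 1256.15 years ≈ 1256 varves.

1256 varves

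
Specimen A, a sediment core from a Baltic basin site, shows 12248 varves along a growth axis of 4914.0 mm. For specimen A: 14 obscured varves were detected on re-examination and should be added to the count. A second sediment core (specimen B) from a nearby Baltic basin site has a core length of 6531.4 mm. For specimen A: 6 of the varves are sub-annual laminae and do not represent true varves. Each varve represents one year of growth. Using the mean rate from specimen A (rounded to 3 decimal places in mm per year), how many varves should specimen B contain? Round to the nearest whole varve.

16288 varves

Specimen A: after corrections the count is 12248 − 6 + 14 = 12256 varves.
A: 4914.0 mm over 12256 years gives 4914.0 / 12256 ≈ 0.401 mm per year.
B spans 6531.4 / 0.401 = 16287.78 years ≈ 16288 varves.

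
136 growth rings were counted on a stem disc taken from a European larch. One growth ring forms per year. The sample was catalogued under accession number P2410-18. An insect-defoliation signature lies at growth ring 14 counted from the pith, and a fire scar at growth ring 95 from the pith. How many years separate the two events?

81 years

95 − 14 = 81 growth rings lie between the two events.
That is 81 years at one growth ring per year.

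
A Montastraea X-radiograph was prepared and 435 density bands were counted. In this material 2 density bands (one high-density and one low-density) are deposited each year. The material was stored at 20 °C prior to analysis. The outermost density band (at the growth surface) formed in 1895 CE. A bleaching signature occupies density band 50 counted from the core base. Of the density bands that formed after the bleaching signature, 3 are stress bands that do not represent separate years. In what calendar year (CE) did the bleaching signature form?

1704 CE

435 − 50 = 385 density bands lie beyond the bleaching signature toward the growth surface.
Removing the 3 false density bands leaves 385 − 3 = 382 true density bands beyond the bleaching signature.
382 density bands at 2 per year is 382 / 2 = 191 years.
1895 − 191 = 1704 CE.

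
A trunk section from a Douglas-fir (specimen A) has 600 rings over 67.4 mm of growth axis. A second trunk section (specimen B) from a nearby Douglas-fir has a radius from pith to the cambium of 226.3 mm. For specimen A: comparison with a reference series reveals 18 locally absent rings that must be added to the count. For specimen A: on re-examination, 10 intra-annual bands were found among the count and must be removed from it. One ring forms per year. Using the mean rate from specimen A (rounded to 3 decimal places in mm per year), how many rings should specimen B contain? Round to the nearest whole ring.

2039 rings

Specimen A: correcting the raw count gives 600 − 10 + 18 = 608 true rings.
A: Extension rate ≈ 67.4 / 608 = 0.111 mm/yr.
For B, 226.3 / 0.111 = 2038.74 years ≈ 2039 rings.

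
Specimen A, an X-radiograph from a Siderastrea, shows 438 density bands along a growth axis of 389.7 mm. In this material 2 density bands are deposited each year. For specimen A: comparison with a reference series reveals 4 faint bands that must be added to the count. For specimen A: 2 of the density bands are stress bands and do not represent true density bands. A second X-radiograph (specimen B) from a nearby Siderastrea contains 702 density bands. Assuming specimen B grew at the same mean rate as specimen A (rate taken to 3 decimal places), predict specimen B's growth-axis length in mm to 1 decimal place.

Specimen A: after corrections the count is 438 − 2 + 4 = 440 density bands.
Specimen A: dividing by 2 density bands per year: 440 / 2 = 220 years.
A: Extension rate ≈ 389.7 / 220 = 1.771 mm/year.
Specimen B: dividing by 2 density bands per year: 702 / 2 = 351 years. Length of B = 1.771 × 351 = 621.6 mm.

621.6 mm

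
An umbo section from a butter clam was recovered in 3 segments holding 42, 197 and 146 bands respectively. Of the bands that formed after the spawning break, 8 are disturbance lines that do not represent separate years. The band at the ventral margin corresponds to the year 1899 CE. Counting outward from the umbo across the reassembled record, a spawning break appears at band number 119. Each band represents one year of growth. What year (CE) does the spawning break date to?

Total bands = 42 + 197 + 146 = 385.
Between band 119 and the ventral margin there are 385 − 119 = 266 bands.
Excluding 8 false bands: 266 − 8 = 258.
1899 − 258 = 1641 CE.

1641 CE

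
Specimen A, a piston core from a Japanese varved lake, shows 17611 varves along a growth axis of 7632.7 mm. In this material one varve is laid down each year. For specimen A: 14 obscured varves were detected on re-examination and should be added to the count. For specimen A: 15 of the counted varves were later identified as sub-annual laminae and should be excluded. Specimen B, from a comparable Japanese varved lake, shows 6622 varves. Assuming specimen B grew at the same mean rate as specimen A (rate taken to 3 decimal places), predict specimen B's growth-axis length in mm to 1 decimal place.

Specimen A: true varve count = 17611 − 15 + 14 = 17610.
A: Mean rate = 7632.7 mm / 17610 years ≈ 0.433 mm per year.
Length of B = 0.433 × 6622 = 2867.3 mm.

2867.3 mm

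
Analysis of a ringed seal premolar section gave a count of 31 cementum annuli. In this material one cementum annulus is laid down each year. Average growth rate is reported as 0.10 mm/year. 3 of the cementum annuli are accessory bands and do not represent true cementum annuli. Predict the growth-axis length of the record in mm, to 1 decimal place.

2.8 mm

After corrections the count is 31 − 3 = 28 cementum annuli.
28 years at 0.10 mm/year gives 0.10 × 28 = 2.8 mm.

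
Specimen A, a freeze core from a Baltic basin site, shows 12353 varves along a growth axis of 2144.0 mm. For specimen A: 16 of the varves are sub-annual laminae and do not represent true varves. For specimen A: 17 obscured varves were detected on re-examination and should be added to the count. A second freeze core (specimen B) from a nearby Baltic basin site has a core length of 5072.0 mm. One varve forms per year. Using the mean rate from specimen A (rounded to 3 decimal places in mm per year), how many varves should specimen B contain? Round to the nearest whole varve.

Specimen A: correcting the raw count gives 12353 − 16 + 17 = 12354 true varves.
A: Mean rate = 2144.0 mm / 12354 years ≈ 0.174 mm per year.
B spans 5072.0 / 0.174 = 29149.43 years ≈ 29149 varves.

29149 varves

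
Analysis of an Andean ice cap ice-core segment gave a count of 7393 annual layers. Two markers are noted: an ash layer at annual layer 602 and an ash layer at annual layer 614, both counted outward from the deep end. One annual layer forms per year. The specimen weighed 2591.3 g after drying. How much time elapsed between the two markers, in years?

12 years

The two markers are separated by 614 − 602 = 12 annual layers.
At one annual layer per year, 12 years elapsed between them.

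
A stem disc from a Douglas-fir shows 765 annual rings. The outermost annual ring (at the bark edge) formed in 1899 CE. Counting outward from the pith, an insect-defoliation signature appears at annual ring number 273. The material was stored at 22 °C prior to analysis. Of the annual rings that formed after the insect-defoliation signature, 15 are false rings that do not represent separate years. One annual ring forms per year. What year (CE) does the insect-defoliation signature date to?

1422 CE

765 − 273 = 492 annual rings lie beyond the insect-defoliation signature toward the bark edge.
Removing the 15 false annual rings leaves 492 − 15 = 477 true annual rings beyond the insect-defoliation signature.
1899 − 477 = 1422 CE.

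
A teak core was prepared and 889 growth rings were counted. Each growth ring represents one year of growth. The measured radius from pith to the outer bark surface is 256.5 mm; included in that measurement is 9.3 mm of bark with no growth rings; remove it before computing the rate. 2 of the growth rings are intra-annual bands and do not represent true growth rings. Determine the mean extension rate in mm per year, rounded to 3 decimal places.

0.279 mm per year

Correcting the raw count gives 889 − 2 = 887 true growth rings.
Net length = 256.5 − 9.3 = 247.2 mm.
Extension rate ≈ 247.2 / 887 = 0.279 mm per year.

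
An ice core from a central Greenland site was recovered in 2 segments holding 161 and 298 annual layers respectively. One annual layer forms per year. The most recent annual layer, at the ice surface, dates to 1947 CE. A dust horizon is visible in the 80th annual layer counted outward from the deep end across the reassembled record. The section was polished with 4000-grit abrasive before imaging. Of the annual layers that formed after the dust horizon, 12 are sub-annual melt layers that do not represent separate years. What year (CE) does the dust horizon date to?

1580 CE

Total annual layers = 161 + 298 = 459.
459 − 80 = 379 annual layers lie beyond the dust horizon toward the ice surface.
379 − 12 false = 367 true annual layers after the dust horizon.
The annual layer at the ice surface is 1947 CE, so the dust horizon dates to 1947 − 367 = 1580 CE.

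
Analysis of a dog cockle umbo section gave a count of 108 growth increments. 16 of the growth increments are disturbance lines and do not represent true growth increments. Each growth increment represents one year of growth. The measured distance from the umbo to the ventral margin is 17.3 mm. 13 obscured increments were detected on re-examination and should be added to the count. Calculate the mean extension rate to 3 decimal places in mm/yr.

0.165 mm/yr

True growth increment count = 108 − 16 + 13 = 105.
Extension rate ≈ 17.3 / 105 = 0.165 mm/yr.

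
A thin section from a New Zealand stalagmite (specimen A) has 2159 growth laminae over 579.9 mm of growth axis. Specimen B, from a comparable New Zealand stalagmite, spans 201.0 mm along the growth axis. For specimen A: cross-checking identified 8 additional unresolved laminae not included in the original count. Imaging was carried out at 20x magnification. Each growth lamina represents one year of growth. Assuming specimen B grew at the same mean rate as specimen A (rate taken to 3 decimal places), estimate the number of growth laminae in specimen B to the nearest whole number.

Specimen A: correcting the raw count gives 2159 + 8 = 2167 true growth laminae.
A: 579.9 mm over 2167 years gives 579.9 / 2167 ≈ 0.268 mm/year.
B spans 201.0 / 0.268 = 750.00 years ≈ 750 growth laminae.

750 growth laminae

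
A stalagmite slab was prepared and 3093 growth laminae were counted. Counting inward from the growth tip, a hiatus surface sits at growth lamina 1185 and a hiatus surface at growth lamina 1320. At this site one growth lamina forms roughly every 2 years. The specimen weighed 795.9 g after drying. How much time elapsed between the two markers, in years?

Separation: 1320 − 1185 = 135 growth laminae.
At 2 years per growth lamina, 135 × 2 = 270 years.

270 years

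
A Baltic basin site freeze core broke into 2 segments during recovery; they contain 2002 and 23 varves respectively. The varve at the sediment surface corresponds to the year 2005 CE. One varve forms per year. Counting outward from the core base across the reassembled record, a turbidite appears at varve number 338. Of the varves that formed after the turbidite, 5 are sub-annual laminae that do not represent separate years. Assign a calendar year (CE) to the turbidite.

Total varves = 2002 + 23 = 2025.
The turbidite sits at varve 338 from the core base, so 2025 − 338 = 1687 varves formed after it.
Excluding 5 false varves: 1687 − 5 = 1682.
2005 − 1682 = 323 CE.

323 CE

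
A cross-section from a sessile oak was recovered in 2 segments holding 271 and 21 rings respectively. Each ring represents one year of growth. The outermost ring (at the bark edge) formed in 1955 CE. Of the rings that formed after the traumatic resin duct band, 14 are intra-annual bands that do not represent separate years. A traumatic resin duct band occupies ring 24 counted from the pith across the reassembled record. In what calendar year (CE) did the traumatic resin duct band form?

1701 CE

Total rings = 271 + 21 = 292.
The traumatic resin duct band sits at ring 24 from the pith, so 292 − 24 = 268 rings formed after it.
268 − 14 false = 254 true rings after the traumatic resin duct band.
Counting back 254 years from 1955 CE places the traumatic resin duct band in 1955 − 254 = 1701 CE.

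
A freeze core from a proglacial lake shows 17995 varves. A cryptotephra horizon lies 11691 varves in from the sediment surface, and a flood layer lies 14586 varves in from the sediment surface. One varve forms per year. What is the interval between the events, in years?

The two markers are separated by 14586 − 11691 = 2895 varves.
One varve per year makes the interval 2895 years.

2895 yr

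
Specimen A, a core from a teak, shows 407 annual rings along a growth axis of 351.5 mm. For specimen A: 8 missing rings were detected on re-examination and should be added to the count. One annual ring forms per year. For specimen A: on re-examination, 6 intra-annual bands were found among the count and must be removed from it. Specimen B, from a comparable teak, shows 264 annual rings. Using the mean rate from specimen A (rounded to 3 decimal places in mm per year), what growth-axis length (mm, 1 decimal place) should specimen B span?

Specimen A: correcting the raw count gives 407 − 6 + 8 = 409 true annual rings.
A: Extension rate ≈ 351.5 / 409 = 0.859 mm/yr.
For B, 0.859 mm/year × 264 years = 226.8 mm.

226.8 mm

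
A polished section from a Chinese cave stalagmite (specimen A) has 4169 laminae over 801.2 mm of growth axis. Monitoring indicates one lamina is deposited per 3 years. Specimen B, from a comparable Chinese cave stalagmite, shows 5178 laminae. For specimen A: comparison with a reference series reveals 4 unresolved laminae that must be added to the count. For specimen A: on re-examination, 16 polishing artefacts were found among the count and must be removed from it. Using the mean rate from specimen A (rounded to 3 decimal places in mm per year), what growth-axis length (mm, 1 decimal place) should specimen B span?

Specimen A: adjusted count: 4169 − 16 + 4 = 4157 laminae.
Specimen A: 4157 laminae at 3 years each span 4157 × 3 = 12471 years.
A: Extension rate ≈ 801.2 / 12471 = 0.064 mm/year.
Specimen B: at 3 years per lamina, 5178 × 3 = 15534 years. Length of B = 0.064 × 15534 = 994.2 mm.

994.2 mm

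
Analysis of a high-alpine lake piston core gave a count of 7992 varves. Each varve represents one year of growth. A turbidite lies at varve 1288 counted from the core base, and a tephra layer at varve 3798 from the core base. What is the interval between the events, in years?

3798 − 1288 = 2510 varves lie between the two events.
One varve per year makes the interval 2510 years.

2510 years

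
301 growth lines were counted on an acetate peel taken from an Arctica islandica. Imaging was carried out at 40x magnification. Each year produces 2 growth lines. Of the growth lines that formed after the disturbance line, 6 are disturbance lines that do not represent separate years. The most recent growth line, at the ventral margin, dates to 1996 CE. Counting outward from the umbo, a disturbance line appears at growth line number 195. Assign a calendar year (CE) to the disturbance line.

301 − 195 = 106 growth lines lie beyond the disturbance line toward the ventral margin.
Removing the 6 false growth lines leaves 106 − 6 = 100 true growth lines beyond the disturbance line.
Dividing by 2 growth lines per year: 100 / 2 = 50 years.
The growth line at the ventral margin is 1996 CE, so the disturbance line dates to 1996 − 50 = 1946 CE.

1946 CE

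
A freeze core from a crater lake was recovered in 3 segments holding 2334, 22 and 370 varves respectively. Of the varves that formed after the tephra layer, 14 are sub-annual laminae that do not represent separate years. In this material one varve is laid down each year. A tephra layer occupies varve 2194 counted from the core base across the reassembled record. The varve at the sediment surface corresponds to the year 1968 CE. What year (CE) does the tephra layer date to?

1450 CE

Total varves = 2334 + 22 + 370 = 2726.
The tephra layer sits at varve 2194 from the core base, so 2726 − 2194 = 532 varves formed after it.
Excluding 14 false varves: 532 − 14 = 518.
Counting back 518 years from 1968 CE places the tephra layer in 1968 − 518 = 1450 CE.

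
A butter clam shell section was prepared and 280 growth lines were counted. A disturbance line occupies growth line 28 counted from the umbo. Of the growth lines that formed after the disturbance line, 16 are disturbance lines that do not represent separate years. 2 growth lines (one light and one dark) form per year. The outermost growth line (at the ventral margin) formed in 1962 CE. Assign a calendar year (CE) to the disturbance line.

1844 CE

The disturbance line sits at growth line 28 from the umbo, so 280 − 28 = 252 growth lines formed after it.
Removing the 16 false growth lines leaves 252 − 16 = 236 true growth lines beyond the disturbance line.
With 2 growth lines per year, 236 / 2 = 118 years.
Counting back 118 years from 1962 CE places the disturbance line in 1962 − 118 = 1844 CE.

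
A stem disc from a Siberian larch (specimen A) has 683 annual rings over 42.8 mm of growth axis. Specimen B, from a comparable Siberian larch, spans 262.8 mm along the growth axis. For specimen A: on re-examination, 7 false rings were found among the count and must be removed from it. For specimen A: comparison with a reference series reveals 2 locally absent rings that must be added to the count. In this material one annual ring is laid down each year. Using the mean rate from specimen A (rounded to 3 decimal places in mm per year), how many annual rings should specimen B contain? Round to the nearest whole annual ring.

4171 annual rings

Specimen A: true annual ring count = 683 − 7 + 2 = 678.
A: Mean rate = 42.8 mm / 678 years ≈ 0.063 mm/year.
Specimen B: 262.8 mm / 0.063 mm per year = 4171.43 years ≈ 4171 annual rings.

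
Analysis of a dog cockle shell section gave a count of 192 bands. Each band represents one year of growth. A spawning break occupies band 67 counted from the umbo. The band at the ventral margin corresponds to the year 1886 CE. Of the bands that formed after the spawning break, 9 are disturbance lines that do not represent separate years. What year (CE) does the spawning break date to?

192 − 67 = 125 bands lie beyond the spawning break toward the ventral margin.
125 − 9 false = 116 true bands after the spawning break.
1886 − 116 = 1770 CE.

1770 CE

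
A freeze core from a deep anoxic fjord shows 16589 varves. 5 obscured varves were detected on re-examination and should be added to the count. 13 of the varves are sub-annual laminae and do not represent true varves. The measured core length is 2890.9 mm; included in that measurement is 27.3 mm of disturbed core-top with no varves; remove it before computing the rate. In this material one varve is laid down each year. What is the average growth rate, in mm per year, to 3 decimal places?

0.173 mm per year

Adjusted count: 16589 − 13 + 5 = 16581 varves.
The growth record spans 2890.9 − 27.3 = 2863.6 mm.
Extension rate ≈ 2863.6 / 16581 = 0.173 mm per year.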